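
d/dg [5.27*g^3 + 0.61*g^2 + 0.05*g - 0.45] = 15.81*g^2 + 1.22*g + 0.05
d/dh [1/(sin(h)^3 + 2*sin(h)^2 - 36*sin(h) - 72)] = (-3*sin(h)^2 - 4*sin(h) + 36)*cos(h)/(sin(h)^3 + 2*sin(h)^2 - 36*sin(h) - 72)^2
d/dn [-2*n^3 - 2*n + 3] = -6*n^2 - 2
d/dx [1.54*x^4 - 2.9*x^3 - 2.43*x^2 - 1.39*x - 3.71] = 6.16*x^3 - 8.7*x^2 - 4.86*x - 1.39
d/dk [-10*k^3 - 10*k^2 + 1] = 10*k*(-3*k - 2)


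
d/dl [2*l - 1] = 2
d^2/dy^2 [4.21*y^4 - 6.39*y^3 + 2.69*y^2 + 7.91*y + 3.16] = 50.52*y^2 - 38.34*y + 5.38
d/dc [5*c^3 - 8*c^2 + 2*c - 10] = 15*c^2 - 16*c + 2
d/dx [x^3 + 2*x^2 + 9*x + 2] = 3*x^2 + 4*x + 9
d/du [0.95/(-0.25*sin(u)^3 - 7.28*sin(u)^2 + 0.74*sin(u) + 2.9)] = (0.7125*sin(u)^2 + 13.832*sin(u) - 0.703)*cos(u)/(0.25*sin(u)^3 + 7.28*sin(u)^2 - 0.74*sin(u) - 2.9)^2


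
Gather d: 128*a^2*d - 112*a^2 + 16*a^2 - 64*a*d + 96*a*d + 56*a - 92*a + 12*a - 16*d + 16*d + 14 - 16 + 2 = -96*a^2 - 24*a + d*(128*a^2 + 32*a)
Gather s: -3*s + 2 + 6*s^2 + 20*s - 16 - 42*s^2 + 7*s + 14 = -36*s^2 + 24*s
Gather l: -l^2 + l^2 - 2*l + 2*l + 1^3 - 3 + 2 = 0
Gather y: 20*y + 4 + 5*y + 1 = 25*y + 5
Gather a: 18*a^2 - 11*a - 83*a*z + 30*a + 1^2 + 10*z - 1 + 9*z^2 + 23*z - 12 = 18*a^2 + a*(19 - 83*z) + 9*z^2 + 33*z - 12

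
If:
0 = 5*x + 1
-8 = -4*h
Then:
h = 2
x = -1/5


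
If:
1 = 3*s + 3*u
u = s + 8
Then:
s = -23/6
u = 25/6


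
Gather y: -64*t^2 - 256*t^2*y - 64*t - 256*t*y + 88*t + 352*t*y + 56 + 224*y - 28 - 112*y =-64*t^2 + 24*t + y*(-256*t^2 + 96*t + 112) + 28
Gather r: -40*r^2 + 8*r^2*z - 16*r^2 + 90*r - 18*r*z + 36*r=r^2*(8*z - 56) + r*(126 - 18*z)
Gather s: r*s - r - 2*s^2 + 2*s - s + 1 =-r - 2*s^2 + s*(r + 1) + 1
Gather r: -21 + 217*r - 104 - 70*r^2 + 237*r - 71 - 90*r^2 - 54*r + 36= -160*r^2 + 400*r - 160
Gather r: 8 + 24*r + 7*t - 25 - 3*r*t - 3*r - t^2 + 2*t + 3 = r*(21 - 3*t) - t^2 + 9*t - 14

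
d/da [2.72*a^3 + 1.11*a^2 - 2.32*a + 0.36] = 8.16*a^2 + 2.22*a - 2.32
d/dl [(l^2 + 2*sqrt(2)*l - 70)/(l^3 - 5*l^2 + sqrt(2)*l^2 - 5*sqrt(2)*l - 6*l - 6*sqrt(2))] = (-2*(l + sqrt(2))*(-l^3 - sqrt(2)*l^2 + 5*l^2 + 6*l + 5*sqrt(2)*l + 6*sqrt(2)) + (l^2 + 2*sqrt(2)*l - 70)*(-3*l^2 - 2*sqrt(2)*l + 10*l + 6 + 5*sqrt(2)))/(-l^3 - sqrt(2)*l^2 + 5*l^2 + 6*l + 5*sqrt(2)*l + 6*sqrt(2))^2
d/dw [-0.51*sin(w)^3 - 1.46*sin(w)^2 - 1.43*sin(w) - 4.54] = (-2.92*sin(w) + 0.765*cos(2*w) - 2.195)*cos(w)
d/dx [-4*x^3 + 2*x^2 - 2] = 4*x*(1 - 3*x)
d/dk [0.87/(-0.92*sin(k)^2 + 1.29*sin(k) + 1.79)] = (1.6008*sin(k) - 1.1223)*cos(k)/(-0.92*sin(k)^2 + 1.29*sin(k) + 1.79)^2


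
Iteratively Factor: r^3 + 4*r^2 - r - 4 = (r + 1)*(r^2 + 3*r - 4) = (r + 1)*(r + 4)*(r - 1)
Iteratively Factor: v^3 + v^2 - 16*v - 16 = (v + 1)*(v^2 - 16) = (v + 1)*(v + 4)*(v - 4)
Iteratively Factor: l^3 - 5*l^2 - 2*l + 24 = (l - 4)*(l^2 - l - 6) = (l - 4)*(l + 2)*(l - 3)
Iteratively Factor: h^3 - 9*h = (h + 3)*(h^2 - 3*h) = (h - 3)*(h + 3)*(h)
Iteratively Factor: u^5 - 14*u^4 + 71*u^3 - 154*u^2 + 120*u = (u - 4)*(u^4 - 10*u^3 + 31*u^2 - 30*u) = (u - 5)*(u - 4)*(u^3 - 5*u^2 + 6*u) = u*(u - 5)*(u - 4)*(u^2 - 5*u + 6) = u*(u - 5)*(u - 4)*(u - 3)*(u - 2)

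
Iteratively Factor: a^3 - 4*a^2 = (a)*(a^2 - 4*a) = a^2*(a - 4)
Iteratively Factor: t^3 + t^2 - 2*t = (t - 1)*(t^2 + 2*t) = t*(t - 1)*(t + 2)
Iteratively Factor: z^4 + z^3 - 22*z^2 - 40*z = (z + 4)*(z^3 - 3*z^2 - 10*z) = (z - 5)*(z + 4)*(z^2 + 2*z) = (z - 5)*(z + 2)*(z + 4)*(z)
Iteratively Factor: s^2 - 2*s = (s - 2)*(s)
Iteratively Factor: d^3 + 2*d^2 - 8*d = (d + 4)*(d^2 - 2*d) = (d - 2)*(d + 4)*(d)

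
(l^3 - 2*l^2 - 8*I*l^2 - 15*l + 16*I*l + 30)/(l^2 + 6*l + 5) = (l^3 + l^2*(-2 - 8*I) + l*(-15 + 16*I) + 30)/(l^2 + 6*l + 5)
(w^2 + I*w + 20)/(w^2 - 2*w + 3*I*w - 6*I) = (w^2 + I*w + 20)/(w^2 + w*(-2 + 3*I) - 6*I)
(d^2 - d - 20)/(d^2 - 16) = (d - 5)/(d - 4)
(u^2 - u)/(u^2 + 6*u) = (u - 1)/(u + 6)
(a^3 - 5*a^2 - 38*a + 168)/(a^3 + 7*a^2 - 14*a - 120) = (a - 7)/(a + 5)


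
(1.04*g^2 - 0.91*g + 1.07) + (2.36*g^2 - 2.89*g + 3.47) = 3.4*g^2 - 3.8*g + 4.54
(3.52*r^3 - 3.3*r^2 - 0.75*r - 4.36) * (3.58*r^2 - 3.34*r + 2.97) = 12.6016*r^5 - 23.5708*r^4 + 18.7914*r^3 - 22.9048*r^2 + 12.3349*r - 12.9492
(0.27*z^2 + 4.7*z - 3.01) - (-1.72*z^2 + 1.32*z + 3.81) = 1.99*z^2 + 3.38*z - 6.82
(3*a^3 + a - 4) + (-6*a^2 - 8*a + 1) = 3*a^3 - 6*a^2 - 7*a - 3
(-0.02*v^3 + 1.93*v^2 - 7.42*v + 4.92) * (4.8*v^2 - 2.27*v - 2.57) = -0.096*v^5 + 9.3094*v^4 - 39.9457*v^3 + 35.4993*v^2 + 7.901*v - 12.6444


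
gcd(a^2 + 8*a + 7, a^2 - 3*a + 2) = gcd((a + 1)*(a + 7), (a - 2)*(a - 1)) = 1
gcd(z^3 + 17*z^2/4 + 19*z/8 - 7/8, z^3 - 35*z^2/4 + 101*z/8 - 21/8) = z - 1/4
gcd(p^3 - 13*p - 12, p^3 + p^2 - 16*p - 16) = p^2 - 3*p - 4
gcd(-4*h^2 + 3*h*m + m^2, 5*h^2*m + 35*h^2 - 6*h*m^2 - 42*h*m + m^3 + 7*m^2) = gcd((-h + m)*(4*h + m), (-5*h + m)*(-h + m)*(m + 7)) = h - m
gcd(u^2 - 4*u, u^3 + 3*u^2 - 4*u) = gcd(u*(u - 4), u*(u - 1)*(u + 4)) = u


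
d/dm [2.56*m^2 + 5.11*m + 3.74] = 5.12*m + 5.11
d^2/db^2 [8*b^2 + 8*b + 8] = 16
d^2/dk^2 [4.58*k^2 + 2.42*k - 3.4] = 9.16000000000000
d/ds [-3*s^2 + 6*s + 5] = 6 - 6*s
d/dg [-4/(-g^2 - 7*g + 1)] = 4*(-2*g - 7)/(g^2 + 7*g - 1)^2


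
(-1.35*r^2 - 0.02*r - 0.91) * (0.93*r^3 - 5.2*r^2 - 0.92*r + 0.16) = -1.2555*r^5 + 7.0014*r^4 + 0.4997*r^3 + 4.5344*r^2 + 0.834*r - 0.1456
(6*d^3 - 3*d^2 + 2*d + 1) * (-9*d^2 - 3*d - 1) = -54*d^5 + 9*d^4 - 15*d^3 - 12*d^2 - 5*d - 1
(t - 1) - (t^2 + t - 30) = 29 - t^2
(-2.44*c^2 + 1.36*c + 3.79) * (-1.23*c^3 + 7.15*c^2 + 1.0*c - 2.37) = 3.0012*c^5 - 19.1188*c^4 + 2.6223*c^3 + 34.2413*c^2 + 0.5668*c - 8.9823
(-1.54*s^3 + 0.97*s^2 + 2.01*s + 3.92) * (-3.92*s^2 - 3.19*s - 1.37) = 6.0368*s^5 + 1.1102*s^4 - 8.8637*s^3 - 23.1072*s^2 - 15.2585*s - 5.3704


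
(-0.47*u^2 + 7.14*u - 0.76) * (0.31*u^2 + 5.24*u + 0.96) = -0.1457*u^4 - 0.2494*u^3 + 36.7268*u^2 + 2.872*u - 0.7296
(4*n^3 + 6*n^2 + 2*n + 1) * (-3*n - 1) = -12*n^4 - 22*n^3 - 12*n^2 - 5*n - 1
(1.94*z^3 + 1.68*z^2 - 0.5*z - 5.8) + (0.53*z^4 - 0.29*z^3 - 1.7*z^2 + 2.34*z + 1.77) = 0.53*z^4 + 1.65*z^3 - 0.02*z^2 + 1.84*z - 4.03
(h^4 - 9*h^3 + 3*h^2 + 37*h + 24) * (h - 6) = h^5 - 15*h^4 + 57*h^3 + 19*h^2 - 198*h - 144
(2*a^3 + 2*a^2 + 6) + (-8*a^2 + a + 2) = 2*a^3 - 6*a^2 + a + 8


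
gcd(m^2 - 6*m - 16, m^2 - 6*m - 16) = m^2 - 6*m - 16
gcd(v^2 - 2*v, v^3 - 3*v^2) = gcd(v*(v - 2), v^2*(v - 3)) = v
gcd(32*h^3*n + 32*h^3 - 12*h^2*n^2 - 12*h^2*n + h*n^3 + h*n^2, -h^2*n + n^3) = 1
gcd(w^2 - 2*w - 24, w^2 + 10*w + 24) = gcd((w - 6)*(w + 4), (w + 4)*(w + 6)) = w + 4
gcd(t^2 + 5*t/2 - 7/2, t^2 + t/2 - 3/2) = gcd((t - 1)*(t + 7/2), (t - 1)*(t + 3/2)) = t - 1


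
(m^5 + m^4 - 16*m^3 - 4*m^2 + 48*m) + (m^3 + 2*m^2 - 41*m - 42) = m^5 + m^4 - 15*m^3 - 2*m^2 + 7*m - 42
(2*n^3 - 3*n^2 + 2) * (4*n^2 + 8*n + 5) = 8*n^5 + 4*n^4 - 14*n^3 - 7*n^2 + 16*n + 10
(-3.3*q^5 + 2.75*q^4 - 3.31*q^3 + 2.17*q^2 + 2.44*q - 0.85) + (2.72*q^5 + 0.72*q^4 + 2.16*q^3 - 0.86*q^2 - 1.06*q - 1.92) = -0.58*q^5 + 3.47*q^4 - 1.15*q^3 + 1.31*q^2 + 1.38*q - 2.77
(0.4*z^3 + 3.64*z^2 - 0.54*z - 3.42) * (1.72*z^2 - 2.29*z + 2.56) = 0.688*z^5 + 5.3448*z^4 - 8.2404*z^3 + 4.6726*z^2 + 6.4494*z - 8.7552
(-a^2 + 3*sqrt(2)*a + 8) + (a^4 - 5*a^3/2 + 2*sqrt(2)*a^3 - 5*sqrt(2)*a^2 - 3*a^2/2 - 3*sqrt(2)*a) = a^4 - 5*a^3/2 + 2*sqrt(2)*a^3 - 5*sqrt(2)*a^2 - 5*a^2/2 + 8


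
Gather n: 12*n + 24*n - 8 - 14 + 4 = 36*n - 18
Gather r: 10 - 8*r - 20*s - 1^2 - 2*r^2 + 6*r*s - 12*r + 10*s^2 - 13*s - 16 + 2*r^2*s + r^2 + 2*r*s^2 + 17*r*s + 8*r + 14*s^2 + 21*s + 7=r^2*(2*s - 1) + r*(2*s^2 + 23*s - 12) + 24*s^2 - 12*s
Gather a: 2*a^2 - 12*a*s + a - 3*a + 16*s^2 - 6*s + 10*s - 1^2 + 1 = 2*a^2 + a*(-12*s - 2) + 16*s^2 + 4*s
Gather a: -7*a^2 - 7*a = -7*a^2 - 7*a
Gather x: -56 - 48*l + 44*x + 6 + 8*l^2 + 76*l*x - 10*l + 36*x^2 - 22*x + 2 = 8*l^2 - 58*l + 36*x^2 + x*(76*l + 22) - 48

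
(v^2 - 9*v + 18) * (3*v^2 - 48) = 3*v^4 - 27*v^3 + 6*v^2 + 432*v - 864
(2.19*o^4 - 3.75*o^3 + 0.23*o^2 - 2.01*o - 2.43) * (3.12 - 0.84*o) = -1.8396*o^5 + 9.9828*o^4 - 11.8932*o^3 + 2.406*o^2 - 4.23*o - 7.5816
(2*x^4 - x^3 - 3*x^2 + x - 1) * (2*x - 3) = 4*x^5 - 8*x^4 - 3*x^3 + 11*x^2 - 5*x + 3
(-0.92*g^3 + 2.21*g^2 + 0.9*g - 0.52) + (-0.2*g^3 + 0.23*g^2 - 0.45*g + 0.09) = -1.12*g^3 + 2.44*g^2 + 0.45*g - 0.43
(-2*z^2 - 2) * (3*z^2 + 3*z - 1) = -6*z^4 - 6*z^3 - 4*z^2 - 6*z + 2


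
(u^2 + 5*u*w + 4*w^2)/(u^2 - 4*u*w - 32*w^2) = (u + w)/(u - 8*w)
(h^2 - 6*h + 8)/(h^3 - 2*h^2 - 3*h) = (-h^2 + 6*h - 8)/(h*(-h^2 + 2*h + 3))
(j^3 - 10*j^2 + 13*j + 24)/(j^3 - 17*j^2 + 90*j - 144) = (j + 1)/(j - 6)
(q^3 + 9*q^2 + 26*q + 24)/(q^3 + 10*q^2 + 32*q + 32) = (q + 3)/(q + 4)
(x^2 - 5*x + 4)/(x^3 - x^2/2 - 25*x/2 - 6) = 2*(x - 1)/(2*x^2 + 7*x + 3)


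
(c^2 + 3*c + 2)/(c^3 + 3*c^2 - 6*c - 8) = (c + 2)/(c^2 + 2*c - 8)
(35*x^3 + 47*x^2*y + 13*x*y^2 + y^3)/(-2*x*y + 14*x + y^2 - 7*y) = (-35*x^3 - 47*x^2*y - 13*x*y^2 - y^3)/(2*x*y - 14*x - y^2 + 7*y)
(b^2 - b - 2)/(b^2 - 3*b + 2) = (b + 1)/(b - 1)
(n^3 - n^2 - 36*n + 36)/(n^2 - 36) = n - 1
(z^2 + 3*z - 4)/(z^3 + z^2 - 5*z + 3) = (z + 4)/(z^2 + 2*z - 3)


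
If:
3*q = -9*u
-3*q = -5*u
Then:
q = 0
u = 0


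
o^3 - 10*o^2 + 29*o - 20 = (o - 5)*(o - 4)*(o - 1)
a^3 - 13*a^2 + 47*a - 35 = (a - 7)*(a - 5)*(a - 1)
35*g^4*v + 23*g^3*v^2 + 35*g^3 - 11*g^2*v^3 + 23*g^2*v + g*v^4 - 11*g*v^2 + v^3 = (-7*g + v)*(-5*g + v)*(g + v)*(g*v + 1)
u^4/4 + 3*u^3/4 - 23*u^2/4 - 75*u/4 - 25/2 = (u/2 + 1/2)*(u/2 + 1)*(u - 5)*(u + 5)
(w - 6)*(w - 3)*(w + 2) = w^3 - 7*w^2 + 36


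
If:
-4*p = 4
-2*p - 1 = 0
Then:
No Solution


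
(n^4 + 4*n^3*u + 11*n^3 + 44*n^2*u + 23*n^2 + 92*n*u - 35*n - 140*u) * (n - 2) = n^5 + 4*n^4*u + 9*n^4 + 36*n^3*u + n^3 + 4*n^2*u - 81*n^2 - 324*n*u + 70*n + 280*u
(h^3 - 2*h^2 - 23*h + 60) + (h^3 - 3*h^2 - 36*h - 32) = 2*h^3 - 5*h^2 - 59*h + 28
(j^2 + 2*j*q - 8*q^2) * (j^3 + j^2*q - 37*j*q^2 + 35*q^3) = j^5 + 3*j^4*q - 43*j^3*q^2 - 47*j^2*q^3 + 366*j*q^4 - 280*q^5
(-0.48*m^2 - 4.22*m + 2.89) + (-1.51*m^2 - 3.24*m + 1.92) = -1.99*m^2 - 7.46*m + 4.81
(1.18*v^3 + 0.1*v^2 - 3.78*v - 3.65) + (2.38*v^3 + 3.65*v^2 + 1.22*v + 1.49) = 3.56*v^3 + 3.75*v^2 - 2.56*v - 2.16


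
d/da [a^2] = 2*a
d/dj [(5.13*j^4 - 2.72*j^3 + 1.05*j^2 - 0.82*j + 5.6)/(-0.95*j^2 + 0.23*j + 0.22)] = (-9.747*j^5 + 6.1237*j^4 + 3.2632*j^3 - 2.3327*j^2 + 11.102*j - 1.4684)/(0.9025*j^4 - 0.437*j^3 - 0.3651*j^2 + 0.1012*j + 0.0484)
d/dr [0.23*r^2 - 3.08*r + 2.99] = 0.46*r - 3.08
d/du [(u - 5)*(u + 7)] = 2*u + 2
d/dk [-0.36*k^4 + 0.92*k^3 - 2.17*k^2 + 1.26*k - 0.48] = -1.44*k^3 + 2.76*k^2 - 4.34*k + 1.26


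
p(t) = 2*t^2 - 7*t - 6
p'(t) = 4*t - 7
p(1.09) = -11.25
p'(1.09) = -2.64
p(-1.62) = 10.59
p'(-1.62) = -13.48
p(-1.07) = 3.78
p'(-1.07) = -11.28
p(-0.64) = -0.70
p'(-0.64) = -9.56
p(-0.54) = -1.64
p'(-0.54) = -9.16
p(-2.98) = 32.62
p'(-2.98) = -18.92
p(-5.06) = 80.63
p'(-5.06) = -27.24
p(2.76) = -10.08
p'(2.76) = 4.04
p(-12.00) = 366.00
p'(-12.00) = -55.00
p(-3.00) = 33.00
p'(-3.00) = -19.00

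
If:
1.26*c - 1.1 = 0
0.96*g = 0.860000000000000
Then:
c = 0.87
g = 0.90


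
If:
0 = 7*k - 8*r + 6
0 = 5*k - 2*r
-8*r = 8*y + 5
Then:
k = 6/13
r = 15/13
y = -185/104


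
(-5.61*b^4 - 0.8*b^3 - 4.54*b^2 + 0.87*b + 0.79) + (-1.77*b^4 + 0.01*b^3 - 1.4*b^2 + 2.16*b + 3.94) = -7.38*b^4 - 0.79*b^3 - 5.94*b^2 + 3.03*b + 4.73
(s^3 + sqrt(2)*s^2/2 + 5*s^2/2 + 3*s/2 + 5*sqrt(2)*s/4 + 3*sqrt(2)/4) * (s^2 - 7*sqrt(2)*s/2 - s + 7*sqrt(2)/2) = s^5 - 3*sqrt(2)*s^4 + 3*s^4/2 - 9*sqrt(2)*s^3/2 - 9*s^3/2 - 27*s^2/4 + 3*sqrt(2)*s^2 + 7*s/2 + 9*sqrt(2)*s/2 + 21/4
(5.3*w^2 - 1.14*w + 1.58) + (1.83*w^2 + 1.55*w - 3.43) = 7.13*w^2 + 0.41*w - 1.85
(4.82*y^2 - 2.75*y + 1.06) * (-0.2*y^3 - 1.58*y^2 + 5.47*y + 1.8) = -0.964*y^5 - 7.0656*y^4 + 30.4984*y^3 - 8.0413*y^2 + 0.8482*y + 1.908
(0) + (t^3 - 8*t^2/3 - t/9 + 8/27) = t^3 - 8*t^2/3 - t/9 + 8/27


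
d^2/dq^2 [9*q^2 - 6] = 18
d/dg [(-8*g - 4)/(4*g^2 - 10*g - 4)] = 2*(4*g^2 + 4*g - 1)/(4*g^4 - 20*g^3 + 17*g^2 + 20*g + 4)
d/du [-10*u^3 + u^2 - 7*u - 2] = -30*u^2 + 2*u - 7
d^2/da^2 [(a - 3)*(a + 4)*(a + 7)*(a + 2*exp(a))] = 2*a^3*exp(a) + 28*a^2*exp(a) + 12*a^2 + 66*a*exp(a) + 48*a - 156*exp(a) - 10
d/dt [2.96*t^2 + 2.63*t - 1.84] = 5.92*t + 2.63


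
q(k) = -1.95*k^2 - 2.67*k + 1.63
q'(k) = -3.9*k - 2.67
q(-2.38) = -3.06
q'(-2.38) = 6.61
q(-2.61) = -4.68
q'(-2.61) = 7.51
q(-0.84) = 2.50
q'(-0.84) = 0.61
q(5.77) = -78.70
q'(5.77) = -25.17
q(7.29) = -121.47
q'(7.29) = -31.10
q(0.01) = 1.60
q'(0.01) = -2.71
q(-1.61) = 0.87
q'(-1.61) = 3.61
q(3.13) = -25.83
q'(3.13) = -14.88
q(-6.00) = -52.55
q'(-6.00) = 20.73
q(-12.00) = -247.13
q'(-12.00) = 44.13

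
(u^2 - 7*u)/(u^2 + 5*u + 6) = u*(u - 7)/(u^2 + 5*u + 6)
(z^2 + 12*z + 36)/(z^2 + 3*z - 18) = (z + 6)/(z - 3)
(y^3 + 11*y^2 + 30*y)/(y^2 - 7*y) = (y^2 + 11*y + 30)/(y - 7)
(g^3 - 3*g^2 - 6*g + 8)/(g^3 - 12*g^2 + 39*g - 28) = (g + 2)/(g - 7)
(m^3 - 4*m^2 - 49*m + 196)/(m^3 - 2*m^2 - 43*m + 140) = (m - 7)/(m - 5)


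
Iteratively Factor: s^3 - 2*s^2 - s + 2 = (s - 2)*(s^2 - 1) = (s - 2)*(s - 1)*(s + 1)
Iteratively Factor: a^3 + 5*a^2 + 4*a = (a + 1)*(a^2 + 4*a) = a*(a + 1)*(a + 4)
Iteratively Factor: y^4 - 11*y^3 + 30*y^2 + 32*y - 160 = (y - 4)*(y^3 - 7*y^2 + 2*y + 40) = (y - 5)*(y - 4)*(y^2 - 2*y - 8) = (y - 5)*(y - 4)^2*(y + 2)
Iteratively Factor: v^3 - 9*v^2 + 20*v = (v)*(v^2 - 9*v + 20) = v*(v - 5)*(v - 4)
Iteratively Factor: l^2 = (l)*(l)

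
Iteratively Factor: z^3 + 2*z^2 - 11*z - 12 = (z + 1)*(z^2 + z - 12) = (z + 1)*(z + 4)*(z - 3)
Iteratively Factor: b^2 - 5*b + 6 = (b - 2)*(b - 3)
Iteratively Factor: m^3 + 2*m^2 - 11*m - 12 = (m + 4)*(m^2 - 2*m - 3) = (m + 1)*(m + 4)*(m - 3)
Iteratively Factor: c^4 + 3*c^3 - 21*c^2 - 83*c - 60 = (c + 3)*(c^3 - 21*c - 20) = (c - 5)*(c + 3)*(c^2 + 5*c + 4) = (c - 5)*(c + 3)*(c + 4)*(c + 1)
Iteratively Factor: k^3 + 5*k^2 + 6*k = (k + 3)*(k^2 + 2*k) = k*(k + 3)*(k + 2)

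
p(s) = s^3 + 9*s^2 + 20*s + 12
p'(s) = 3*s^2 + 18*s + 20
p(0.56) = 26.20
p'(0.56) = 31.02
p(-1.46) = -1.13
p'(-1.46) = 0.11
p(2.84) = 164.30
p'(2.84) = 95.32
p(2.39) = 124.86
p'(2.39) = 80.16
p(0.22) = 16.85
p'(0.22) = 24.11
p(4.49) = 373.76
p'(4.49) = 161.30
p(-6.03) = -0.61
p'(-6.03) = 20.54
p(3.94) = 291.68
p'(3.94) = 137.49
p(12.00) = 3276.00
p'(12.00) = 668.00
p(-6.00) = 0.00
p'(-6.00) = 20.00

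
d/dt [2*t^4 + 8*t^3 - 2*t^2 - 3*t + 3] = 8*t^3 + 24*t^2 - 4*t - 3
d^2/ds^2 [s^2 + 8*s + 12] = 2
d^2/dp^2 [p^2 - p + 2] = 2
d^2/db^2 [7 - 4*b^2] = -8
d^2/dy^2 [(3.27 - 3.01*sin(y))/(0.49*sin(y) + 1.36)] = (-2.790991*sin(y)^2 + 7.746424*sin(y) + 5.581982)/(0.117649*sin(y)^3 + 0.979608*sin(y)^2 + 2.718912*sin(y) + 2.515456)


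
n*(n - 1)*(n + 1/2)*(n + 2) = n^4 + 3*n^3/2 - 3*n^2/2 - n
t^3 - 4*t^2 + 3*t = t*(t - 3)*(t - 1)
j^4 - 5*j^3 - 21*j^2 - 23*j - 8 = (j - 8)*(j + 1)^3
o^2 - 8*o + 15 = (o - 5)*(o - 3)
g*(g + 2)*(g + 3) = g^3 + 5*g^2 + 6*g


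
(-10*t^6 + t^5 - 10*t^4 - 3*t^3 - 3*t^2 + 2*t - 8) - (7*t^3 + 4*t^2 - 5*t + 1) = -10*t^6 + t^5 - 10*t^4 - 10*t^3 - 7*t^2 + 7*t - 9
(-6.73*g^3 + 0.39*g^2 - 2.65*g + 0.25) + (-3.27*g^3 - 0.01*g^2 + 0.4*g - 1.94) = -10.0*g^3 + 0.38*g^2 - 2.25*g - 1.69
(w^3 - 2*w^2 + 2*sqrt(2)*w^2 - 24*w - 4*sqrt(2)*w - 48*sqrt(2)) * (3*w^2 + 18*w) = 3*w^5 + 6*sqrt(2)*w^4 + 12*w^4 - 108*w^3 + 24*sqrt(2)*w^3 - 432*w^2 - 216*sqrt(2)*w^2 - 864*sqrt(2)*w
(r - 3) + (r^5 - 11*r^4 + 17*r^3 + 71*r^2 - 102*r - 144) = r^5 - 11*r^4 + 17*r^3 + 71*r^2 - 101*r - 147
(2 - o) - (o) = 2 - 2*o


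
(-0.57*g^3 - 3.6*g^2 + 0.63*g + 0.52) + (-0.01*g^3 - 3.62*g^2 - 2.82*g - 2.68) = -0.58*g^3 - 7.22*g^2 - 2.19*g - 2.16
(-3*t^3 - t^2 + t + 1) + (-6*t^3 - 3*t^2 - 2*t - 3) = -9*t^3 - 4*t^2 - t - 2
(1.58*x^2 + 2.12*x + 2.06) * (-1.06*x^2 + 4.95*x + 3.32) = -1.6748*x^4 + 5.5738*x^3 + 13.556*x^2 + 17.2354*x + 6.8392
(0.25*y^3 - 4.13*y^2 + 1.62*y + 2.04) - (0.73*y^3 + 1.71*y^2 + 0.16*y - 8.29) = -0.48*y^3 - 5.84*y^2 + 1.46*y + 10.33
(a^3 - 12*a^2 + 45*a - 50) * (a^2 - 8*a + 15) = a^5 - 20*a^4 + 156*a^3 - 590*a^2 + 1075*a - 750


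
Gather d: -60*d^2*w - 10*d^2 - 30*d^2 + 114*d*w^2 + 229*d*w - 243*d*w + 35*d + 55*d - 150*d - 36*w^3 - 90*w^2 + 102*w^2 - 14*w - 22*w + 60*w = d^2*(-60*w - 40) + d*(114*w^2 - 14*w - 60) - 36*w^3 + 12*w^2 + 24*w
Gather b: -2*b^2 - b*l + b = -2*b^2 + b*(1 - l)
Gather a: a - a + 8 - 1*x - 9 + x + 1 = 0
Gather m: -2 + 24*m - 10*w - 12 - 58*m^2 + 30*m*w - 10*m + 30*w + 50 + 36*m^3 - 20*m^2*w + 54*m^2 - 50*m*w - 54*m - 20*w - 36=36*m^3 + m^2*(-20*w - 4) + m*(-20*w - 40)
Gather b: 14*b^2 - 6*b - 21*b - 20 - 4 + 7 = 14*b^2 - 27*b - 17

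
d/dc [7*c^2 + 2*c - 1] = 14*c + 2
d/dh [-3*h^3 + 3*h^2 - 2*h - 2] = -9*h^2 + 6*h - 2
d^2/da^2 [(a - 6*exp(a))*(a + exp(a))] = -5*a*exp(a) - 24*exp(2*a) - 10*exp(a) + 2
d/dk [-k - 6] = -1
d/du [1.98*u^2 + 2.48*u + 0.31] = 3.96*u + 2.48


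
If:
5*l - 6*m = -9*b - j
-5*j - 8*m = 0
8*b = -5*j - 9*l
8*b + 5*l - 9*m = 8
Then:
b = -1136/429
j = 2624/429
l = -448/429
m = -1640/429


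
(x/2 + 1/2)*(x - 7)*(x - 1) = x^3/2 - 7*x^2/2 - x/2 + 7/2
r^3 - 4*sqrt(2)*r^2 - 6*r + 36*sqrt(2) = (r - 3*sqrt(2))^2*(r + 2*sqrt(2))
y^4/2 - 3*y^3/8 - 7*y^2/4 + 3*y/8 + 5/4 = (y/2 + 1/2)*(y - 2)*(y - 1)*(y + 5/4)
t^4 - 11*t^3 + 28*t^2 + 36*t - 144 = (t - 6)*(t - 4)*(t - 3)*(t + 2)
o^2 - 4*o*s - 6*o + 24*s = (o - 6)*(o - 4*s)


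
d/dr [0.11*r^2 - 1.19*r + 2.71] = 0.22*r - 1.19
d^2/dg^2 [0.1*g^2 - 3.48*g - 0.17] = 0.200000000000000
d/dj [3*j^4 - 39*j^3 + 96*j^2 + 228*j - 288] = 12*j^3 - 117*j^2 + 192*j + 228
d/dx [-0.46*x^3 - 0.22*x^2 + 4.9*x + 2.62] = -1.38*x^2 - 0.44*x + 4.9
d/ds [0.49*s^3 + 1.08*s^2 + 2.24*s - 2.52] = 1.47*s^2 + 2.16*s + 2.24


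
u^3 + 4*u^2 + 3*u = u*(u + 1)*(u + 3)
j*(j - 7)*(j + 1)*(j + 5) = j^4 - j^3 - 37*j^2 - 35*j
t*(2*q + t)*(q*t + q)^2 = 2*q^3*t^3 + 4*q^3*t^2 + 2*q^3*t + q^2*t^4 + 2*q^2*t^3 + q^2*t^2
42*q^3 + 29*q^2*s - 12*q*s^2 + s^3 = (-7*q + s)*(-6*q + s)*(q + s)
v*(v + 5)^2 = v^3 + 10*v^2 + 25*v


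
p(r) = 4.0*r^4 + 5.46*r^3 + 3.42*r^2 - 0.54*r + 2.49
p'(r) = 16.0*r^3 + 16.38*r^2 + 6.84*r - 0.54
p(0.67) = 6.11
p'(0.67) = 16.21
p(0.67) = 6.11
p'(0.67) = 16.21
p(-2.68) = 129.75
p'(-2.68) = -209.20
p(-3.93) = 680.20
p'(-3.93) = -745.61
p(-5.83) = 3660.93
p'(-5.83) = -2654.16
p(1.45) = 43.23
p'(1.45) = 92.59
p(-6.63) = 6294.01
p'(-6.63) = -3988.82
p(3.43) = 814.86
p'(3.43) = 861.29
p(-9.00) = 22548.03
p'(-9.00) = -10399.32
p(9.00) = 30498.99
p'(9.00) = 13051.80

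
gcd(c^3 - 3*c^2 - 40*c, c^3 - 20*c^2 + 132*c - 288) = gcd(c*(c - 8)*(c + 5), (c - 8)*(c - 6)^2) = c - 8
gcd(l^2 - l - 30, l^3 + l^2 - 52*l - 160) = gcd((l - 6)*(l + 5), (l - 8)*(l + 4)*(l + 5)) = l + 5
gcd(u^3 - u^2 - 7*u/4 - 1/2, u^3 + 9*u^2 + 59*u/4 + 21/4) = u + 1/2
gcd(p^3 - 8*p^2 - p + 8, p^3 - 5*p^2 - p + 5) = p^2 - 1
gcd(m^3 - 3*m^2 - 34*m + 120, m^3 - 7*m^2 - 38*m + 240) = m^2 + m - 30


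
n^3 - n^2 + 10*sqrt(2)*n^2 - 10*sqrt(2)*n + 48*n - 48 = (n - 1)*(n + 4*sqrt(2))*(n + 6*sqrt(2))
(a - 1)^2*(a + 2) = a^3 - 3*a + 2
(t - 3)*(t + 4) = t^2 + t - 12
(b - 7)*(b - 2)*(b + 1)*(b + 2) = b^4 - 6*b^3 - 11*b^2 + 24*b + 28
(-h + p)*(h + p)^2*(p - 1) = -h^3*p + h^3 - h^2*p^2 + h^2*p + h*p^3 - h*p^2 + p^4 - p^3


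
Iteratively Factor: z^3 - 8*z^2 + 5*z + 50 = (z + 2)*(z^2 - 10*z + 25) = (z - 5)*(z + 2)*(z - 5)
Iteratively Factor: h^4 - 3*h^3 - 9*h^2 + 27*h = (h - 3)*(h^3 - 9*h) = h*(h - 3)*(h^2 - 9) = h*(h - 3)^2*(h + 3)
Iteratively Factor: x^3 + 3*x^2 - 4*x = (x - 1)*(x^2 + 4*x) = (x - 1)*(x + 4)*(x)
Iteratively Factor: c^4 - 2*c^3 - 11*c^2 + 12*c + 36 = (c + 2)*(c^3 - 4*c^2 - 3*c + 18) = (c - 3)*(c + 2)*(c^2 - c - 6) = (c - 3)^2*(c + 2)*(c + 2)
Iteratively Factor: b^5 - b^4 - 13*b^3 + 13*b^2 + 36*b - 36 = (b + 3)*(b^4 - 4*b^3 - b^2 + 16*b - 12) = (b - 2)*(b + 3)*(b^3 - 2*b^2 - 5*b + 6) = (b - 2)*(b + 2)*(b + 3)*(b^2 - 4*b + 3) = (b - 2)*(b - 1)*(b + 2)*(b + 3)*(b - 3)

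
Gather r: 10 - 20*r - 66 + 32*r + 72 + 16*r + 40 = 28*r + 56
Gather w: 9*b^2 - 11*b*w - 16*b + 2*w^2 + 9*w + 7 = 9*b^2 - 16*b + 2*w^2 + w*(9 - 11*b) + 7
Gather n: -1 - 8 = -9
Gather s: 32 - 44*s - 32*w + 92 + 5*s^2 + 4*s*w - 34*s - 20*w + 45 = 5*s^2 + s*(4*w - 78) - 52*w + 169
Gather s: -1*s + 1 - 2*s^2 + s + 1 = 2 - 2*s^2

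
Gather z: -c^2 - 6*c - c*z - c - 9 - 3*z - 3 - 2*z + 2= -c^2 - 7*c + z*(-c - 5) - 10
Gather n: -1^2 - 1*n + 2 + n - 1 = 0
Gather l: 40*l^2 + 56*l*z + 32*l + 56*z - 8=40*l^2 + l*(56*z + 32) + 56*z - 8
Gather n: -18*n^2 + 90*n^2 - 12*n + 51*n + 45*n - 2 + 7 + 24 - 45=72*n^2 + 84*n - 16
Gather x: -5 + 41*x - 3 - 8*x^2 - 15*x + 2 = -8*x^2 + 26*x - 6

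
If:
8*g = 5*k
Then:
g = 5*k/8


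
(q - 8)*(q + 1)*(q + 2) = q^3 - 5*q^2 - 22*q - 16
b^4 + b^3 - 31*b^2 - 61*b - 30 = (b - 6)*(b + 1)^2*(b + 5)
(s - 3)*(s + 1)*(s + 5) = s^3 + 3*s^2 - 13*s - 15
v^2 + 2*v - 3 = (v - 1)*(v + 3)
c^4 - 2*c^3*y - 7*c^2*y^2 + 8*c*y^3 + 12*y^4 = (c - 3*y)*(c - 2*y)*(c + y)*(c + 2*y)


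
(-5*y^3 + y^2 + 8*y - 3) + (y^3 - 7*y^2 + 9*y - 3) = -4*y^3 - 6*y^2 + 17*y - 6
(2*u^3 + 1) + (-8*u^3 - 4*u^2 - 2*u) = -6*u^3 - 4*u^2 - 2*u + 1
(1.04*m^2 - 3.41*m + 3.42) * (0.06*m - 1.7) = 0.0624*m^3 - 1.9726*m^2 + 6.0022*m - 5.814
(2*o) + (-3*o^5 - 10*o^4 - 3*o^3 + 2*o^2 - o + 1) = -3*o^5 - 10*o^4 - 3*o^3 + 2*o^2 + o + 1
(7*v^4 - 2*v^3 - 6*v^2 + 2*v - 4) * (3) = 21*v^4 - 6*v^3 - 18*v^2 + 6*v - 12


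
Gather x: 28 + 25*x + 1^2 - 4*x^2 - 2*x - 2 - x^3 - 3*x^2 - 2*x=-x^3 - 7*x^2 + 21*x + 27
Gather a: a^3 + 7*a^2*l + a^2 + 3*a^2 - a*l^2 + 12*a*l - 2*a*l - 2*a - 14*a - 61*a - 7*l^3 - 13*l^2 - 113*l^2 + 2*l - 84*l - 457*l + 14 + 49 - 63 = a^3 + a^2*(7*l + 4) + a*(-l^2 + 10*l - 77) - 7*l^3 - 126*l^2 - 539*l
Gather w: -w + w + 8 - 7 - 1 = 0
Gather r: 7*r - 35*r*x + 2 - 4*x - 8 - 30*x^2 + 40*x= r*(7 - 35*x) - 30*x^2 + 36*x - 6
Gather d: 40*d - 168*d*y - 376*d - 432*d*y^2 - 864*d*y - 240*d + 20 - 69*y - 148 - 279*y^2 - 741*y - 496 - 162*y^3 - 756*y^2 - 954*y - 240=d*(-432*y^2 - 1032*y - 576) - 162*y^3 - 1035*y^2 - 1764*y - 864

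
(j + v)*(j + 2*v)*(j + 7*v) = j^3 + 10*j^2*v + 23*j*v^2 + 14*v^3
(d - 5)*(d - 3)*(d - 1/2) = d^3 - 17*d^2/2 + 19*d - 15/2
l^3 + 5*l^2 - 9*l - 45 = (l - 3)*(l + 3)*(l + 5)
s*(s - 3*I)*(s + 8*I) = s^3 + 5*I*s^2 + 24*s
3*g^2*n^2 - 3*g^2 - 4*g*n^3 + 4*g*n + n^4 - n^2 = (-3*g + n)*(-g + n)*(n - 1)*(n + 1)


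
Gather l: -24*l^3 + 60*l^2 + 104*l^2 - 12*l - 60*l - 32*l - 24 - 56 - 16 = -24*l^3 + 164*l^2 - 104*l - 96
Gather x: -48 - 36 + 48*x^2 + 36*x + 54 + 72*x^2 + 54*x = 120*x^2 + 90*x - 30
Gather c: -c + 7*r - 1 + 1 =-c + 7*r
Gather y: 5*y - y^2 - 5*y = -y^2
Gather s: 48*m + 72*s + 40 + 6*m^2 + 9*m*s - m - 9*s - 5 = 6*m^2 + 47*m + s*(9*m + 63) + 35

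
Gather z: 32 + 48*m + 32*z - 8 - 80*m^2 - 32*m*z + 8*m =-80*m^2 + 56*m + z*(32 - 32*m) + 24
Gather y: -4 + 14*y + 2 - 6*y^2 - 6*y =-6*y^2 + 8*y - 2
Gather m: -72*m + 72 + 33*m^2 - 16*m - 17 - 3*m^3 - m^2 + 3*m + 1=-3*m^3 + 32*m^2 - 85*m + 56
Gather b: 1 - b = 1 - b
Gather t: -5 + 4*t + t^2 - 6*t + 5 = t^2 - 2*t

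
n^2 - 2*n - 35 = (n - 7)*(n + 5)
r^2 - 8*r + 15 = (r - 5)*(r - 3)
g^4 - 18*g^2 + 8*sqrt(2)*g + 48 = (g - 2*sqrt(2))^2*(g + sqrt(2))*(g + 3*sqrt(2))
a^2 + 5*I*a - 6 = (a + 2*I)*(a + 3*I)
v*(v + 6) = v^2 + 6*v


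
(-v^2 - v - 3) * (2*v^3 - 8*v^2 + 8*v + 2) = -2*v^5 + 6*v^4 - 6*v^3 + 14*v^2 - 26*v - 6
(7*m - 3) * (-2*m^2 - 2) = -14*m^3 + 6*m^2 - 14*m + 6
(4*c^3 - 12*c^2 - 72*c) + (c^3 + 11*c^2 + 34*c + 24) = 5*c^3 - c^2 - 38*c + 24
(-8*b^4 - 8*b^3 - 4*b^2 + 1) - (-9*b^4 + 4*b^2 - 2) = b^4 - 8*b^3 - 8*b^2 + 3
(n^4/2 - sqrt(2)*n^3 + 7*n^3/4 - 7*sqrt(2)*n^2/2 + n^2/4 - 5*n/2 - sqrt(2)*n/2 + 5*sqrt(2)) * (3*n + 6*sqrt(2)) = 3*n^5/2 + 21*n^4/4 - 45*n^3/4 - 99*n^2/2 - 6*n + 60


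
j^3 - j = j*(j - 1)*(j + 1)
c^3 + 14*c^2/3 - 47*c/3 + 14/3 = (c - 2)*(c - 1/3)*(c + 7)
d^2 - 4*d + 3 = (d - 3)*(d - 1)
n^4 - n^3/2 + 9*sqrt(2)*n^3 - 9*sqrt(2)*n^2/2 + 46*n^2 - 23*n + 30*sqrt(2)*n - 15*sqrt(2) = (n - 1/2)*(n + sqrt(2))*(n + 3*sqrt(2))*(n + 5*sqrt(2))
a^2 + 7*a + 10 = (a + 2)*(a + 5)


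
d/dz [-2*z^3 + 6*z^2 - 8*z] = -6*z^2 + 12*z - 8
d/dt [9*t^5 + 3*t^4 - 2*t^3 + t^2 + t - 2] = 45*t^4 + 12*t^3 - 6*t^2 + 2*t + 1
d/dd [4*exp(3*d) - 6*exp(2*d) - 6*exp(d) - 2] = (12*exp(2*d) - 12*exp(d) - 6)*exp(d)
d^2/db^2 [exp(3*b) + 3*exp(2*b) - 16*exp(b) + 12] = (9*exp(2*b) + 12*exp(b) - 16)*exp(b)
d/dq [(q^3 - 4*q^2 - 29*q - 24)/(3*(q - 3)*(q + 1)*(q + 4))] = 2*(q^2 + 4*q + 14)/(q^4 + 2*q^3 - 23*q^2 - 24*q + 144)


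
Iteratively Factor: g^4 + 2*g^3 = (g)*(g^3 + 2*g^2) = g*(g + 2)*(g^2) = g^2*(g + 2)*(g)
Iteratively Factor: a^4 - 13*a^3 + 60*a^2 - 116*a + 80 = (a - 2)*(a^3 - 11*a^2 + 38*a - 40) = (a - 2)^2*(a^2 - 9*a + 20) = (a - 4)*(a - 2)^2*(a - 5)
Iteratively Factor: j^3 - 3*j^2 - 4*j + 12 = (j - 3)*(j^2 - 4) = (j - 3)*(j + 2)*(j - 2)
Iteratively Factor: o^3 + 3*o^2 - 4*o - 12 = (o - 2)*(o^2 + 5*o + 6) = (o - 2)*(o + 2)*(o + 3)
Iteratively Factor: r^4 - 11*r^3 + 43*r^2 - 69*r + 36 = (r - 3)*(r^3 - 8*r^2 + 19*r - 12) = (r - 4)*(r - 3)*(r^2 - 4*r + 3) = (r - 4)*(r - 3)*(r - 1)*(r - 3)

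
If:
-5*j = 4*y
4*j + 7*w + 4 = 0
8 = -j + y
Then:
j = -32/9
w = 92/63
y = 40/9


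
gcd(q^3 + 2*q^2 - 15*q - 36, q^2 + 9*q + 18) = q + 3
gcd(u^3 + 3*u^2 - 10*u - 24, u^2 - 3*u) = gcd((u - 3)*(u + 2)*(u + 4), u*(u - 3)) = u - 3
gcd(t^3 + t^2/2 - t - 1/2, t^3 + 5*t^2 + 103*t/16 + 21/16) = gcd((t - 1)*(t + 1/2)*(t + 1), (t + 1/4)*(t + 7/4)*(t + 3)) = 1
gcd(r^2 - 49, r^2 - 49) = r^2 - 49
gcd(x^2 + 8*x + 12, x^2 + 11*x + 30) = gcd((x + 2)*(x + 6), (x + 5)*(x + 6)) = x + 6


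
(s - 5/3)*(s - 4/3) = s^2 - 3*s + 20/9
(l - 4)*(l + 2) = l^2 - 2*l - 8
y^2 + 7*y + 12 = (y + 3)*(y + 4)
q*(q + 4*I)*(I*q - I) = I*q^3 - 4*q^2 - I*q^2 + 4*q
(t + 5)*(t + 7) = t^2 + 12*t + 35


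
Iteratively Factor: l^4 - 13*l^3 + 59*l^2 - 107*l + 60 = (l - 4)*(l^3 - 9*l^2 + 23*l - 15) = (l - 4)*(l - 3)*(l^2 - 6*l + 5) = (l - 4)*(l - 3)*(l - 1)*(l - 5)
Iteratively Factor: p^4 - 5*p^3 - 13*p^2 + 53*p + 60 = (p - 4)*(p^3 - p^2 - 17*p - 15) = (p - 4)*(p + 1)*(p^2 - 2*p - 15) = (p - 5)*(p - 4)*(p + 1)*(p + 3)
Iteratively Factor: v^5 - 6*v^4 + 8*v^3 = (v - 4)*(v^4 - 2*v^3) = (v - 4)*(v - 2)*(v^3) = v*(v - 4)*(v - 2)*(v^2) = v^2*(v - 4)*(v - 2)*(v)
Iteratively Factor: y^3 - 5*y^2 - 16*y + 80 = (y + 4)*(y^2 - 9*y + 20) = (y - 5)*(y + 4)*(y - 4)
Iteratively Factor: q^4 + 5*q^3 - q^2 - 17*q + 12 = (q + 4)*(q^3 + q^2 - 5*q + 3) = (q - 1)*(q + 4)*(q^2 + 2*q - 3) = (q - 1)*(q + 3)*(q + 4)*(q - 1)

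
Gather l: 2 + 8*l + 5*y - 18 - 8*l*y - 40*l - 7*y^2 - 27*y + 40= l*(-8*y - 32) - 7*y^2 - 22*y + 24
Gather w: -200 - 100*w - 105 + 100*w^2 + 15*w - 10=100*w^2 - 85*w - 315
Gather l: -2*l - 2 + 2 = -2*l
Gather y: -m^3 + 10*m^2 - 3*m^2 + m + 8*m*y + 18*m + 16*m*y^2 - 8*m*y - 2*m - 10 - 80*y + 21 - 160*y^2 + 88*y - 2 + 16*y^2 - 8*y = -m^3 + 7*m^2 + 17*m + y^2*(16*m - 144) + 9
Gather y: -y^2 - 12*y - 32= -y^2 - 12*y - 32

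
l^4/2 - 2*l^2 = l^2*(l/2 + 1)*(l - 2)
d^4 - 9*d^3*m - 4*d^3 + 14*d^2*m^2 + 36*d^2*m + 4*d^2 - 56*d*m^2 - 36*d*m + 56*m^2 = (d - 2)^2*(d - 7*m)*(d - 2*m)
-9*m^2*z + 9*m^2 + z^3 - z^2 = (-3*m + z)*(3*m + z)*(z - 1)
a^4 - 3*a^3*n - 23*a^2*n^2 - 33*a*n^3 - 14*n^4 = (a - 7*n)*(a + n)^2*(a + 2*n)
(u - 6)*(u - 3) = u^2 - 9*u + 18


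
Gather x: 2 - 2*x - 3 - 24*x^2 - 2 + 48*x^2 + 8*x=24*x^2 + 6*x - 3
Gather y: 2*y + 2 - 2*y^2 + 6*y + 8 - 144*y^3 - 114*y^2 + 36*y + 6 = -144*y^3 - 116*y^2 + 44*y + 16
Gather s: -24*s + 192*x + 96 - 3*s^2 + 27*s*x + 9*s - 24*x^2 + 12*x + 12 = -3*s^2 + s*(27*x - 15) - 24*x^2 + 204*x + 108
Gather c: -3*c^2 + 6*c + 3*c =-3*c^2 + 9*c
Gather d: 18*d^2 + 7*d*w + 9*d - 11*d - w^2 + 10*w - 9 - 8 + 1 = 18*d^2 + d*(7*w - 2) - w^2 + 10*w - 16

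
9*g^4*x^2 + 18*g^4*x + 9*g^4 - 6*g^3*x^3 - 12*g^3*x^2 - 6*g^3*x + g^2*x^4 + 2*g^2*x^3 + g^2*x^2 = (-3*g + x)^2*(g*x + g)^2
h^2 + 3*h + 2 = (h + 1)*(h + 2)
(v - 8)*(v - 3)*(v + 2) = v^3 - 9*v^2 + 2*v + 48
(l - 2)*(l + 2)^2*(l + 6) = l^4 + 8*l^3 + 8*l^2 - 32*l - 48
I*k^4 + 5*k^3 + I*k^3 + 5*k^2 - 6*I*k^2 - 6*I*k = k*(k - 3*I)*(k - 2*I)*(I*k + I)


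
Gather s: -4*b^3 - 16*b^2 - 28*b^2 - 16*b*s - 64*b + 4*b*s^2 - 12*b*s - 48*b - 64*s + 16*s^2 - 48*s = -4*b^3 - 44*b^2 - 112*b + s^2*(4*b + 16) + s*(-28*b - 112)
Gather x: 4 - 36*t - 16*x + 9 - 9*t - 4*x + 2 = -45*t - 20*x + 15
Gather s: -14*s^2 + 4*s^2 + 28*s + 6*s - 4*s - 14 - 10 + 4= -10*s^2 + 30*s - 20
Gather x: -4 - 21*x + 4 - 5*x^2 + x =-5*x^2 - 20*x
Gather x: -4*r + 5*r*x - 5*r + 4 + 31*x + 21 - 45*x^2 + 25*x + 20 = -9*r - 45*x^2 + x*(5*r + 56) + 45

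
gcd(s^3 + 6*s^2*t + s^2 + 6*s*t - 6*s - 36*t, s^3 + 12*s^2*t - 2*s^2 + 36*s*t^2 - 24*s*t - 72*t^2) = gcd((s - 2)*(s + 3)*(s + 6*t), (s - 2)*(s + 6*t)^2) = s^2 + 6*s*t - 2*s - 12*t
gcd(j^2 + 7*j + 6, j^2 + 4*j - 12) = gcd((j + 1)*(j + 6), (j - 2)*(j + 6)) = j + 6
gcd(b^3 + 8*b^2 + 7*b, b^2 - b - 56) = b + 7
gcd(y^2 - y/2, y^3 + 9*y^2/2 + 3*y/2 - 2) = y - 1/2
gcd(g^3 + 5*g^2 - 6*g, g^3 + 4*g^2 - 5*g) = g^2 - g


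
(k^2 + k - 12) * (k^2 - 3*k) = k^4 - 2*k^3 - 15*k^2 + 36*k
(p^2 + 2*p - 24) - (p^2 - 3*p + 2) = 5*p - 26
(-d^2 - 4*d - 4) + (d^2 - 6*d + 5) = 1 - 10*d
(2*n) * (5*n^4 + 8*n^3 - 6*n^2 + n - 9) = 10*n^5 + 16*n^4 - 12*n^3 + 2*n^2 - 18*n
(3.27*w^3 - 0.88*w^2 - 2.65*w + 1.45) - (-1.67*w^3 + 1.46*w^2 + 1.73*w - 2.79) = 4.94*w^3 - 2.34*w^2 - 4.38*w + 4.24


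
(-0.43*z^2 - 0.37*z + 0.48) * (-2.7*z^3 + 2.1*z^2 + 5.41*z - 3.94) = 1.161*z^5 + 0.096*z^4 - 4.3993*z^3 + 0.7005*z^2 + 4.0546*z - 1.8912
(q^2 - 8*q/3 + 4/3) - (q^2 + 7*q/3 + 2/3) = 2/3 - 5*q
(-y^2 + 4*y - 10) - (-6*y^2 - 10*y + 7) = 5*y^2 + 14*y - 17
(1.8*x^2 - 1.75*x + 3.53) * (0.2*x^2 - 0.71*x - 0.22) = 0.36*x^4 - 1.628*x^3 + 1.5525*x^2 - 2.1213*x - 0.7766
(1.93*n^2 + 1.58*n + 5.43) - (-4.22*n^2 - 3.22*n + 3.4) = 6.15*n^2 + 4.8*n + 2.03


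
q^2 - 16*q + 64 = (q - 8)^2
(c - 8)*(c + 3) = c^2 - 5*c - 24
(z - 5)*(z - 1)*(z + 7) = z^3 + z^2 - 37*z + 35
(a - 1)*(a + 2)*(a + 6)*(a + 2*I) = a^4 + 7*a^3 + 2*I*a^3 + 4*a^2 + 14*I*a^2 - 12*a + 8*I*a - 24*I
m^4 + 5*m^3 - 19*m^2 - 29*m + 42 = (m - 3)*(m - 1)*(m + 2)*(m + 7)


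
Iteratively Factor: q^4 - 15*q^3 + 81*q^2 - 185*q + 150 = (q - 3)*(q^3 - 12*q^2 + 45*q - 50) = (q - 5)*(q - 3)*(q^2 - 7*q + 10) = (q - 5)^2*(q - 3)*(q - 2)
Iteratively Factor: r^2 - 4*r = (r)*(r - 4)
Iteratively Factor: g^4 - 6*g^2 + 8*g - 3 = (g - 1)*(g^3 + g^2 - 5*g + 3) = (g - 1)*(g + 3)*(g^2 - 2*g + 1) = (g - 1)^2*(g + 3)*(g - 1)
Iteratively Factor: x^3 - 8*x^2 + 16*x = (x - 4)*(x^2 - 4*x) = (x - 4)^2*(x)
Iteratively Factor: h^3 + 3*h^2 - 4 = (h + 2)*(h^2 + h - 2) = (h + 2)^2*(h - 1)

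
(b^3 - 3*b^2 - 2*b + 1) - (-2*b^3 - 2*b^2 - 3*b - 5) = 3*b^3 - b^2 + b + 6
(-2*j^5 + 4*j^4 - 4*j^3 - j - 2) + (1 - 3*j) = -2*j^5 + 4*j^4 - 4*j^3 - 4*j - 1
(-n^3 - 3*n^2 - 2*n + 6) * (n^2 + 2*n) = -n^5 - 5*n^4 - 8*n^3 + 2*n^2 + 12*n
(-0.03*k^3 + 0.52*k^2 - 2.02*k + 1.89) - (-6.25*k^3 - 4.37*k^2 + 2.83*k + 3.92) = 6.22*k^3 + 4.89*k^2 - 4.85*k - 2.03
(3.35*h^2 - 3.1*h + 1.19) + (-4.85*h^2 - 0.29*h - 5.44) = -1.5*h^2 - 3.39*h - 4.25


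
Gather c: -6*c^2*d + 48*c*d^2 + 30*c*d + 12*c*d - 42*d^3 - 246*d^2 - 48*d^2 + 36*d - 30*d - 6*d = -6*c^2*d + c*(48*d^2 + 42*d) - 42*d^3 - 294*d^2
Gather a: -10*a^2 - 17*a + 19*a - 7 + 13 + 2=-10*a^2 + 2*a + 8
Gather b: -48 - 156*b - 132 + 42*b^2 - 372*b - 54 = 42*b^2 - 528*b - 234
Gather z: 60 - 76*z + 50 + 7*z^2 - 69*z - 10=7*z^2 - 145*z + 100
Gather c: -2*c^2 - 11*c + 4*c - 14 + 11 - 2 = -2*c^2 - 7*c - 5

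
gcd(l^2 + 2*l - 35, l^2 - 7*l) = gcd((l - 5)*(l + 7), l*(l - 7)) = 1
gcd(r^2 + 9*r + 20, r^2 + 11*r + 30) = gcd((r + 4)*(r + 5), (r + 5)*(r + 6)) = r + 5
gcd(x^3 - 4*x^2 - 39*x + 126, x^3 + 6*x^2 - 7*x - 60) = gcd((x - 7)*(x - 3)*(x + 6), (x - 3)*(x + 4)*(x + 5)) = x - 3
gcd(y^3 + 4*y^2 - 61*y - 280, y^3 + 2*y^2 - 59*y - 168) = y^2 - y - 56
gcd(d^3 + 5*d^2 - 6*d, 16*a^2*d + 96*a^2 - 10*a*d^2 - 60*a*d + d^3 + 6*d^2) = d + 6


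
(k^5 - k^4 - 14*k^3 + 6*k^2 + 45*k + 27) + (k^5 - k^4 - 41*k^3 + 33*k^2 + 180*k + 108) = 2*k^5 - 2*k^4 - 55*k^3 + 39*k^2 + 225*k + 135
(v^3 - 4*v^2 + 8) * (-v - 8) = -v^4 - 4*v^3 + 32*v^2 - 8*v - 64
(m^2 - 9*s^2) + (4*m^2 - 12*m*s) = 5*m^2 - 12*m*s - 9*s^2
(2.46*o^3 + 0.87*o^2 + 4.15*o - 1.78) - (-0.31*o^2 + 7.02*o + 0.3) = 2.46*o^3 + 1.18*o^2 - 2.87*o - 2.08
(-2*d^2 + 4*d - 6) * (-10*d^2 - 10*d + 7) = 20*d^4 - 20*d^3 + 6*d^2 + 88*d - 42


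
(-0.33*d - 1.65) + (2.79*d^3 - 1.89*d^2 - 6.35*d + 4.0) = 2.79*d^3 - 1.89*d^2 - 6.68*d + 2.35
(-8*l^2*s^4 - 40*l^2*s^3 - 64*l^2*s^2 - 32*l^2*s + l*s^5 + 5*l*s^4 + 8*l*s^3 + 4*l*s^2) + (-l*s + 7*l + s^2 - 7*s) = -8*l^2*s^4 - 40*l^2*s^3 - 64*l^2*s^2 - 32*l^2*s + l*s^5 + 5*l*s^4 + 8*l*s^3 + 4*l*s^2 - l*s + 7*l + s^2 - 7*s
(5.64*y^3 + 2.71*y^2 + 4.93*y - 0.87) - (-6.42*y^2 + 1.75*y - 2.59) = 5.64*y^3 + 9.13*y^2 + 3.18*y + 1.72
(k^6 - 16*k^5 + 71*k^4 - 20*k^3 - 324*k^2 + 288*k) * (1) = k^6 - 16*k^5 + 71*k^4 - 20*k^3 - 324*k^2 + 288*k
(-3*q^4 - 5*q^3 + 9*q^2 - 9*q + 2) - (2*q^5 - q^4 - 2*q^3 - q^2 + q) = -2*q^5 - 2*q^4 - 3*q^3 + 10*q^2 - 10*q + 2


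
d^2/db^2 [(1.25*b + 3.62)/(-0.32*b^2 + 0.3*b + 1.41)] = ((0.64*b - 0.3)*(1.25*b + 3.62)*(1.28*b - 0.6) + (2.4*b + 1.5668)*(-0.32*b^2 + 0.3*b + 1.41))/(-0.32*b^2 + 0.3*b + 1.41)^3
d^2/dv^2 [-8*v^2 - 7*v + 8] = -16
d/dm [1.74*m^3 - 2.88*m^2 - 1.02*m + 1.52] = 5.22*m^2 - 5.76*m - 1.02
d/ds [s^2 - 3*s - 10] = 2*s - 3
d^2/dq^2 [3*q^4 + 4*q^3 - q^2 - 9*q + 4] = 36*q^2 + 24*q - 2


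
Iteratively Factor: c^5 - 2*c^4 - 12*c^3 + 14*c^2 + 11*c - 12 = (c + 3)*(c^4 - 5*c^3 + 3*c^2 + 5*c - 4) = (c - 1)*(c + 3)*(c^3 - 4*c^2 - c + 4) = (c - 1)*(c + 1)*(c + 3)*(c^2 - 5*c + 4) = (c - 4)*(c - 1)*(c + 1)*(c + 3)*(c - 1)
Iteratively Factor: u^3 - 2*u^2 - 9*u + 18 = (u - 3)*(u^2 + u - 6) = (u - 3)*(u + 3)*(u - 2)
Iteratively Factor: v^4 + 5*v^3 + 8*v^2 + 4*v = (v + 2)*(v^3 + 3*v^2 + 2*v) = (v + 2)^2*(v^2 + v) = v*(v + 2)^2*(v + 1)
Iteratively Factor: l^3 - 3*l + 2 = (l - 1)*(l^2 + l - 2) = (l - 1)^2*(l + 2)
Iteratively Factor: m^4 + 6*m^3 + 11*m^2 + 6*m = (m + 1)*(m^3 + 5*m^2 + 6*m) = m*(m + 1)*(m^2 + 5*m + 6) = m*(m + 1)*(m + 3)*(m + 2)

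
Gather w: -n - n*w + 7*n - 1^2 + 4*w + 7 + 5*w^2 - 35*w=6*n + 5*w^2 + w*(-n - 31) + 6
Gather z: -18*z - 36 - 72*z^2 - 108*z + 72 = -72*z^2 - 126*z + 36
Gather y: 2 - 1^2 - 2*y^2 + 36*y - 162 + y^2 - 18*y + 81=-y^2 + 18*y - 80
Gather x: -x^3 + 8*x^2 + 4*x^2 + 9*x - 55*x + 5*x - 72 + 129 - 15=-x^3 + 12*x^2 - 41*x + 42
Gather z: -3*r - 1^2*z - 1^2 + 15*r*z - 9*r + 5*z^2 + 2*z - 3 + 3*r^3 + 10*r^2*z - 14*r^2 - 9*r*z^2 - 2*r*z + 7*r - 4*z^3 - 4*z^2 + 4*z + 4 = 3*r^3 - 14*r^2 - 5*r - 4*z^3 + z^2*(1 - 9*r) + z*(10*r^2 + 13*r + 5)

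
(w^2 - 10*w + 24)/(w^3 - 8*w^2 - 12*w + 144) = (w - 4)/(w^2 - 2*w - 24)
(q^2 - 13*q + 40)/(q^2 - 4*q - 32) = (q - 5)/(q + 4)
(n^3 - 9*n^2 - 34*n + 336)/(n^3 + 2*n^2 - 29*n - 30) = (n^2 - 15*n + 56)/(n^2 - 4*n - 5)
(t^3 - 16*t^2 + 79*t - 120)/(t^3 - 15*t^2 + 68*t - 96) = (t - 5)/(t - 4)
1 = 1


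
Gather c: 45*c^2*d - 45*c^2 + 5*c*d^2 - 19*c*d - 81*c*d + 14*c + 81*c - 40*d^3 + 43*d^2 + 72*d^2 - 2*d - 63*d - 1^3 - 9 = c^2*(45*d - 45) + c*(5*d^2 - 100*d + 95) - 40*d^3 + 115*d^2 - 65*d - 10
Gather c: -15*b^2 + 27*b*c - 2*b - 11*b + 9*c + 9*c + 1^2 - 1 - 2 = -15*b^2 - 13*b + c*(27*b + 18) - 2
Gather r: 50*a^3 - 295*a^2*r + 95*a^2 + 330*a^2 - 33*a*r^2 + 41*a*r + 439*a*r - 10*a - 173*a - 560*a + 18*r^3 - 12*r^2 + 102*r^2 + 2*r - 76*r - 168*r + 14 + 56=50*a^3 + 425*a^2 - 743*a + 18*r^3 + r^2*(90 - 33*a) + r*(-295*a^2 + 480*a - 242) + 70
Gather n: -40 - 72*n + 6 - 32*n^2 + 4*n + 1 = -32*n^2 - 68*n - 33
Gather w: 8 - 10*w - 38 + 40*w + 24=30*w - 6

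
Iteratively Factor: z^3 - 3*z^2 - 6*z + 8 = (z + 2)*(z^2 - 5*z + 4) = (z - 4)*(z + 2)*(z - 1)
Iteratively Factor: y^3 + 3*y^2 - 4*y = (y - 1)*(y^2 + 4*y) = y*(y - 1)*(y + 4)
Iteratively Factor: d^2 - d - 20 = (d - 5)*(d + 4)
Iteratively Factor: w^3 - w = (w + 1)*(w^2 - w) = w*(w + 1)*(w - 1)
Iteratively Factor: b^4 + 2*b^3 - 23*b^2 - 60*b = (b)*(b^3 + 2*b^2 - 23*b - 60) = b*(b - 5)*(b^2 + 7*b + 12) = b*(b - 5)*(b + 4)*(b + 3)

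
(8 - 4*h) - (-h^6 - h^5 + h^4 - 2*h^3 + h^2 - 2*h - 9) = h^6 + h^5 - h^4 + 2*h^3 - h^2 - 2*h + 17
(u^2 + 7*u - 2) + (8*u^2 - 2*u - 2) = 9*u^2 + 5*u - 4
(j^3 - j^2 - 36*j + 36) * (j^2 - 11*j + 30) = j^5 - 12*j^4 + 5*j^3 + 402*j^2 - 1476*j + 1080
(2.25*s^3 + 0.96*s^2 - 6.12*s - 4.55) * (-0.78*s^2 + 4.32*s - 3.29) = -1.755*s^5 + 8.9712*s^4 + 1.5183*s^3 - 26.0478*s^2 + 0.478800000000003*s + 14.9695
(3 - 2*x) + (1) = 4 - 2*x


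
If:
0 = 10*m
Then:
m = 0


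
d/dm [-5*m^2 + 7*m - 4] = 7 - 10*m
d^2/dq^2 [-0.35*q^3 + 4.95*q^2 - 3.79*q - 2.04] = 9.9 - 2.1*q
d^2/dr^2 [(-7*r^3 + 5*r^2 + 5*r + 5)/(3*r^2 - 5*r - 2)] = 2*(-97*r^3 + 15*r^2 - 219*r + 125)/(27*r^6 - 135*r^5 + 171*r^4 + 55*r^3 - 114*r^2 - 60*r - 8)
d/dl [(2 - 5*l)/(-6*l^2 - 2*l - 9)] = (-30*l^2 + 24*l + 49)/(36*l^4 + 24*l^3 + 112*l^2 + 36*l + 81)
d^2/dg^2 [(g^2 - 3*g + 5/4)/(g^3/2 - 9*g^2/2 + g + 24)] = (4*g^6 - 36*g^5 + 330*g^4 - 2580*g^3 + 9885*g^2 - 16542*g + 12548)/(g^9 - 27*g^8 + 249*g^7 - 693*g^6 - 2094*g^5 + 12132*g^4 + 1736*g^3 - 61632*g^2 + 13824*g + 110592)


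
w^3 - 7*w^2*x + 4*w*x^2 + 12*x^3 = (w - 6*x)*(w - 2*x)*(w + x)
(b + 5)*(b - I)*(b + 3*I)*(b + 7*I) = b^4 + 5*b^3 + 9*I*b^3 - 11*b^2 + 45*I*b^2 - 55*b + 21*I*b + 105*I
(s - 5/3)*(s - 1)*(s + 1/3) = s^3 - 7*s^2/3 + 7*s/9 + 5/9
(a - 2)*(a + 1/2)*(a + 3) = a^3 + 3*a^2/2 - 11*a/2 - 3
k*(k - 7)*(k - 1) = k^3 - 8*k^2 + 7*k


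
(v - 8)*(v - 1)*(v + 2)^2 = v^4 - 5*v^3 - 24*v^2 - 4*v + 32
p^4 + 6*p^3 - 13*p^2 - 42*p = p*(p - 3)*(p + 2)*(p + 7)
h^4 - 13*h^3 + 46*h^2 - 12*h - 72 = (h - 6)^2*(h - 2)*(h + 1)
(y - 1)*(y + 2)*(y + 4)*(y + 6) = y^4 + 11*y^3 + 32*y^2 + 4*y - 48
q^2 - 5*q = q*(q - 5)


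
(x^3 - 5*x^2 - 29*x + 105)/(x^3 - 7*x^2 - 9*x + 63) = (x + 5)/(x + 3)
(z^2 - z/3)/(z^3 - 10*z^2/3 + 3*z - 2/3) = z/(z^2 - 3*z + 2)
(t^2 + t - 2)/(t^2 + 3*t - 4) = (t + 2)/(t + 4)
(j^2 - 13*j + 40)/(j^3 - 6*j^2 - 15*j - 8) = (j - 5)/(j^2 + 2*j + 1)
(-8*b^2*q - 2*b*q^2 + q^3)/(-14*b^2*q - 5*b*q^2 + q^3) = (-4*b + q)/(-7*b + q)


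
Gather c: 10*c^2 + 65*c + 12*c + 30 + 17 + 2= 10*c^2 + 77*c + 49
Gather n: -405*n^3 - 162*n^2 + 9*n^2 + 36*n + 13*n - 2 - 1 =-405*n^3 - 153*n^2 + 49*n - 3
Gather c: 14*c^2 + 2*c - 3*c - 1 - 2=14*c^2 - c - 3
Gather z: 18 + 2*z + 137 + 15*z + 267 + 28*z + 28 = 45*z + 450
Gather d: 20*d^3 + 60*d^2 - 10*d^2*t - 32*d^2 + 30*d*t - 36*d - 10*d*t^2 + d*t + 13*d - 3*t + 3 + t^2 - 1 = 20*d^3 + d^2*(28 - 10*t) + d*(-10*t^2 + 31*t - 23) + t^2 - 3*t + 2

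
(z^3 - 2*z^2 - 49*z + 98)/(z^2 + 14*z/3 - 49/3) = 3*(z^2 - 9*z + 14)/(3*z - 7)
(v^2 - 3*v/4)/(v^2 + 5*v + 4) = v*(4*v - 3)/(4*(v^2 + 5*v + 4))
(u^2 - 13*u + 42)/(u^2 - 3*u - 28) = (u - 6)/(u + 4)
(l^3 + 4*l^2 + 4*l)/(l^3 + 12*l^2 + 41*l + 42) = l*(l + 2)/(l^2 + 10*l + 21)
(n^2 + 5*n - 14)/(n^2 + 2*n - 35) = (n - 2)/(n - 5)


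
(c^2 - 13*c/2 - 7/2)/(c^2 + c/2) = (c - 7)/c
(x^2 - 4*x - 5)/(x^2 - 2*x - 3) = (x - 5)/(x - 3)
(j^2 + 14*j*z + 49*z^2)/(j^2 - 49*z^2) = (-j - 7*z)/(-j + 7*z)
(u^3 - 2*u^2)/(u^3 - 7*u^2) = (u - 2)/(u - 7)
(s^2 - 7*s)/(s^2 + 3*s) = (s - 7)/(s + 3)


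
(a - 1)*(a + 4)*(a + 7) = a^3 + 10*a^2 + 17*a - 28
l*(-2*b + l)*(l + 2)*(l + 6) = -2*b*l^3 - 16*b*l^2 - 24*b*l + l^4 + 8*l^3 + 12*l^2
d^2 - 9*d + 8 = (d - 8)*(d - 1)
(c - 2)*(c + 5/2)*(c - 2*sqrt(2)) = c^3 - 2*sqrt(2)*c^2 + c^2/2 - 5*c - sqrt(2)*c + 10*sqrt(2)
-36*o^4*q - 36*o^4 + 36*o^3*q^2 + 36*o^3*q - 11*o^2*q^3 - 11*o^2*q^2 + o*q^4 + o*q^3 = (-6*o + q)*(-3*o + q)*(-2*o + q)*(o*q + o)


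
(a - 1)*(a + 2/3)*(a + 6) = a^3 + 17*a^2/3 - 8*a/3 - 4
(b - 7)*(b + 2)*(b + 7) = b^3 + 2*b^2 - 49*b - 98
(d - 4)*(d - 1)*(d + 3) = d^3 - 2*d^2 - 11*d + 12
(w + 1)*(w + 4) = w^2 + 5*w + 4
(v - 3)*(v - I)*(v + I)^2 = v^4 - 3*v^3 + I*v^3 + v^2 - 3*I*v^2 - 3*v + I*v - 3*I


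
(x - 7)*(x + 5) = x^2 - 2*x - 35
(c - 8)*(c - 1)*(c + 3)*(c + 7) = c^4 + c^3 - 61*c^2 - 109*c + 168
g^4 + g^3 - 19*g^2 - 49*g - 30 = (g - 5)*(g + 1)*(g + 2)*(g + 3)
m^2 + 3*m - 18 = (m - 3)*(m + 6)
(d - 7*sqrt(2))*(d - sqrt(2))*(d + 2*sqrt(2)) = d^3 - 6*sqrt(2)*d^2 - 18*d + 28*sqrt(2)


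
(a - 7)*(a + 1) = a^2 - 6*a - 7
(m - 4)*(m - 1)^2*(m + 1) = m^4 - 5*m^3 + 3*m^2 + 5*m - 4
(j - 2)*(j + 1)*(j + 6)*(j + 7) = j^4 + 12*j^3 + 27*j^2 - 68*j - 84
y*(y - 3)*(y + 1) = y^3 - 2*y^2 - 3*y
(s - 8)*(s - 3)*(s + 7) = s^3 - 4*s^2 - 53*s + 168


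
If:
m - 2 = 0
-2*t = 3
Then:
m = 2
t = -3/2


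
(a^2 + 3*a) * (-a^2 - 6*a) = -a^4 - 9*a^3 - 18*a^2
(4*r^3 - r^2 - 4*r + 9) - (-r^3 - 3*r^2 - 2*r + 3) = 5*r^3 + 2*r^2 - 2*r + 6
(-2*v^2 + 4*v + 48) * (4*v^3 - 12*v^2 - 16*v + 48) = -8*v^5 + 40*v^4 + 176*v^3 - 736*v^2 - 576*v + 2304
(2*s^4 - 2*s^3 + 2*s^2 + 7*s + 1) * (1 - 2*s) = -4*s^5 + 6*s^4 - 6*s^3 - 12*s^2 + 5*s + 1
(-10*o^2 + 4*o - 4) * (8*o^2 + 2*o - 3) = -80*o^4 + 12*o^3 + 6*o^2 - 20*o + 12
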